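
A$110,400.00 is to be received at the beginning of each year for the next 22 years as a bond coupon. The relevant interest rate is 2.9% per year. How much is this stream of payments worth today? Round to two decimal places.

A$1,828,730.54

This is an annuity due: 22 payments of A$110,400.00 at the beginning of each year.
Periodic rate r = 0.029 per year.
PV = PMT × [(1 − (1+r)^−n)/r] × (1+r) = 110,400 × [1 − (1+r)^−22] / r × (1+r) = A$1,828,730.54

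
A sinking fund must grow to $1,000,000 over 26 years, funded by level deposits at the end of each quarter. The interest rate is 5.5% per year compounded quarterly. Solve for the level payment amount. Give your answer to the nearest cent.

Level ordinary annuity; solve FV = PMT × [((1+r)^n − 1)/r] for PMT.
Periodic rate r = 0.055/4 per quarter; n is counted in quarters.
With n = 104: PMT = 1,000,000 / ([((1+r)^n − 1)/r]) = $4,381.51

$4,381.51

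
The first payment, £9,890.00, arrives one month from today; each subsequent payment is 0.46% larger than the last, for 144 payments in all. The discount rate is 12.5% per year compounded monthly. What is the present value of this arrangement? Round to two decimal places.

Periodic rate r = 0.125/12 per month; n is counted in months.
Growing ordinary annuity: PV = PMT₁ × [1 − ((1+g)/(1+r))^n] / (r − g) = 9,890 × [1 − ((1+0.0046)/(1+r))^144] / (r − 0.0046) = £959,885.58.

£959,885.58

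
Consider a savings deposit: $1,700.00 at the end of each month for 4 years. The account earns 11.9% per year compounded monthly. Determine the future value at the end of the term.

This is an ordinary annuity: 48 deposits of $1,700.00 at the end of each month.
Periodic rate r = 0.119/12 per month; n is counted in months.
FV = PMT × [((1+r)^n − 1)/r] = 1,700 × [(1+r)^48 − 1] / r = $103,860.58

$103,860.58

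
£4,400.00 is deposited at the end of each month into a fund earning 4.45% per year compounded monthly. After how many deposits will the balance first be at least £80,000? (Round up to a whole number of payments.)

Periodic rate r = 0.0445/12 per month; n is counted in months.
Ordinary annuity FV: 80,000 = 4,400 × [((1+r)^n − 1)/r].
(1+r)^n = 1 + 80,000 × r / 4,400, so n = ln(1 + 80,000·r/4,400) / ln(1+r) = 17.63.
Round up to a whole number of payments: n = 18.

18 payments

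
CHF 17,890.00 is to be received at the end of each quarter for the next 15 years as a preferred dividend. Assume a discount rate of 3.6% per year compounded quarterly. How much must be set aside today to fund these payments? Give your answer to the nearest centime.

This is an ordinary annuity: 60 payments of CHF 17,890.00 at the end of each quarter.
Periodic rate r = 0.036/4 per quarter; n is counted in quarters.
PV = PMT × [(1 − (1+r)^−n)/r] = 17,890 × [1 − (1+r)^−60] / r = CHF 826,602.30

CHF 826,602.30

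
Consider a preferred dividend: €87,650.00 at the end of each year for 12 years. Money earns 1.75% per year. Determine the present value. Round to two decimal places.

This is an ordinary annuity: 12 payments of €87,650.00 at the end of each year.
Periodic rate r = 0.0175 per year.
PV = PMT × [(1 − (1+r)^−n)/r] = 87,650 × [1 − (1+r)^−12] / r = €941,321.53

€941,321.53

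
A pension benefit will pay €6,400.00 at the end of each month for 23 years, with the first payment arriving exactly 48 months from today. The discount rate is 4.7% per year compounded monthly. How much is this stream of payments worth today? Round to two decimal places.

Ordinary annuity of 276 payments, first payment at period 48.
Periodic rate r = 0.047/12 per month; n is counted in months.
The ordinary-annuity PV formula values the stream one period before the first payment (period 47); discount that back 47 periods:
PV₀ = 6,400 × [1 − (1+r)^−276] / r × (1+r)^−47 = €897,500.55

€897,500.55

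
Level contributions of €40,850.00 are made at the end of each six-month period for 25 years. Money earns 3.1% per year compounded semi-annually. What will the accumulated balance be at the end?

€3,051,169.41

This is an ordinary annuity: 50 deposits of €40,850.00 at the end of each six-month period.
Periodic rate r = 0.031/2 per half-year; n is counted in half-years.
FV = PMT × [((1+r)^n − 1)/r] = 40,850 × [(1+r)^50 − 1] / r = €3,051,169.41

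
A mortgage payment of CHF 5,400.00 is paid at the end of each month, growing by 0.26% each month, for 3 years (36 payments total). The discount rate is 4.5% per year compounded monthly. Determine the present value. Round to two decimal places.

Periodic rate r = 0.045/12 per month; n is counted in months.
Growing ordinary annuity: PV = PMT₁ × [1 − ((1+g)/(1+r))^n] / (r − g) = 5,400 × [1 − ((1+0.0026)/(1+r))^36] / (r − 0.0026) = CHF 189,840.55.

CHF 189,840.55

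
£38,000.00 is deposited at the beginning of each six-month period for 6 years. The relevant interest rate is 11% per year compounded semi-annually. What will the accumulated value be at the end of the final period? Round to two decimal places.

This is an annuity due: 12 deposits of £38,000.00 at the beginning of each six-month period.
Periodic rate r = 0.11/2 per half-year; n is counted in half-years.
FV = PMT × [((1+r)^n − 1)/r] × (1+r) = 38,000 × [(1+r)^12 − 1] / r × (1+r) = £656,898.33

£656,898.33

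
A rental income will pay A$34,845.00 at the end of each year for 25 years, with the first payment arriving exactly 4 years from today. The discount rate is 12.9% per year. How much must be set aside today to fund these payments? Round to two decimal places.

A$178,663.01

Ordinary annuity of 25 payments, first payment at period 4.
Periodic rate r = 0.129 per year.
The ordinary-annuity PV formula values the stream one period before the first payment (period 3); discount that back 3 periods:
PV₀ = 34,845 × [1 − (1+r)^−25] / r × (1+r)^−3 = A$178,663.01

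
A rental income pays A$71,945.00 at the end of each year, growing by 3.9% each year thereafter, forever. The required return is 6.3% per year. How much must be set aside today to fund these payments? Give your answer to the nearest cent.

A$2,997,708.33

Periodic rate r = 0.063 per year.
Growing perpetuity (Gordon): PV = PMT₁ / (r − g) = 71,945 / (r − 0.039) = A$2,997,708.33.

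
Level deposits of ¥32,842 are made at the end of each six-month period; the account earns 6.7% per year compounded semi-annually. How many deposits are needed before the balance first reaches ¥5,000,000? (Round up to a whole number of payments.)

Periodic rate r = 0.067/2 per half-year; n is counted in half-years.
Ordinary annuity FV: 5,000,000 = 32,842 × [((1+r)^n − 1)/r].
(1+r)^n = 1 + 5,000,000 × r / 32,842, so n = ln(1 + 5,000,000·r/32,842) / ln(1+r) = 54.88.
Round up to a whole number of payments: n = 55.

55 payments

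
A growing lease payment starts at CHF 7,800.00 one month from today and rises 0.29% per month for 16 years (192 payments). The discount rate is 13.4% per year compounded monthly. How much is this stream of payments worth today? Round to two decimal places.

CHF 748,446.07

Periodic rate r = 0.134/12 per month; n is counted in months.
Growing ordinary annuity: PV = PMT₁ × [1 − ((1+g)/(1+r))^n] / (r − g) = 7,800 × [1 − ((1+0.0029)/(1+r))^192] / (r − 0.0029) = CHF 748,446.07.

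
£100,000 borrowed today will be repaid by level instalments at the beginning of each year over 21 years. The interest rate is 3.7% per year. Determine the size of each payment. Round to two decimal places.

Level annuity due; solve PV = PMT × [(1 − (1+r)^−n)/r] × (1+r) for PMT.
Periodic rate r = 0.037 per year.
With n = 21: PMT = 100,000 / ([(1 − (1+r)^−n)/r] × (1+r)) = £6,685.12

£6,685.12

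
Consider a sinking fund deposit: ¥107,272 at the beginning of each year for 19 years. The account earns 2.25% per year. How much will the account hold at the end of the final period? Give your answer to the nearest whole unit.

This is an annuity due: 19 deposits of ¥107,272 at the beginning of each year.
Periodic rate r = 0.0225 per year.
FV = PMT × [((1+r)^n − 1)/r] × (1+r) = 107,272 × [(1+r)^19 − 1] / r × (1+r) = ¥2,565,037

¥2,565,037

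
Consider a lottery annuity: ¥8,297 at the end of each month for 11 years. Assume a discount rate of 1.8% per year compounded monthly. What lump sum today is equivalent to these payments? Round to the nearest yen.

This is an ordinary annuity: 132 payments of ¥8,297 at the end of each month.
Periodic rate r = 0.018/12 per month; n is counted in months.
PV = PMT × [(1 − (1+r)^−n)/r] = 8,297 × [1 − (1+r)^−132] / r = ¥992,921

¥992,921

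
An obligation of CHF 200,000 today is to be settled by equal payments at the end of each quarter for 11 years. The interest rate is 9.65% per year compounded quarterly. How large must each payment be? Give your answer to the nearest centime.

Level ordinary annuity; solve PV = PMT × [(1 − (1+r)^−n)/r] for PMT.
Periodic rate r = 0.0965/4 per quarter; n is counted in quarters.
With n = 44: PMT = 200,000 / ([(1 − (1+r)^−n)/r]) = CHF 7,426.77

CHF 7,426.77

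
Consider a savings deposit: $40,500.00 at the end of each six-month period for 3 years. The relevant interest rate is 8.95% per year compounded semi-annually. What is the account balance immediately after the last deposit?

$271,863.12

This is an ordinary annuity: 6 deposits of $40,500.00 at the end of each six-month period.
Periodic rate r = 0.0895/2 per half-year; n is counted in half-years.
FV = PMT × [((1+r)^n − 1)/r] = 40,500 × [(1+r)^6 − 1] / r = $271,863.12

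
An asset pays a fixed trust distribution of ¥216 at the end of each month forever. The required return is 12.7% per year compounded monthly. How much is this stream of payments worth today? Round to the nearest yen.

Periodic rate r = 0.127/12 per month.
Level perpetuity: PV = PMT / r = 216 / (0.127/12) = ¥20,409.

¥20,409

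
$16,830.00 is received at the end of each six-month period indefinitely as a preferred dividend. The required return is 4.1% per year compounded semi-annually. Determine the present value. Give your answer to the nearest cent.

Periodic rate r = 0.041/2 per half-year.
Level perpetuity: PV = PMT / r = 16,830 / (0.041/2) = $820,975.61.

$820,975.61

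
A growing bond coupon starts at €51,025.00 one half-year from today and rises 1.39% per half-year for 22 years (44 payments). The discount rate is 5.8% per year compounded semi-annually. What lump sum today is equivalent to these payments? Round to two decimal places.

€1,615,884.61

Periodic rate r = 0.058/2 per half-year; n is counted in half-years.
Growing ordinary annuity: PV = PMT₁ × [1 − ((1+g)/(1+r))^n] / (r − g) = 51,025 × [1 − ((1+0.0139)/(1+r))^44] / (r − 0.0139) = €1,615,884.61.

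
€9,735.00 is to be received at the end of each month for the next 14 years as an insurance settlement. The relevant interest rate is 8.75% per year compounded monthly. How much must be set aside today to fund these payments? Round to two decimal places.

This is an ordinary annuity: 168 payments of €9,735.00 at the end of each month.
Periodic rate r = 0.0875/12 per month; n is counted in months.
PV = PMT × [(1 − (1+r)^−n)/r] = 9,735 × [1 − (1+r)^−168] / r = €941,147.01

€941,147.01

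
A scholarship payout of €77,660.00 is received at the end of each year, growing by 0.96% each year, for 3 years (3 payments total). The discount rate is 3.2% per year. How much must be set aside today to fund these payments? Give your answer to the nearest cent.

Periodic rate r = 0.032 per year.
Growing ordinary annuity: PV = PMT₁ × [1 − ((1+g)/(1+r))^n] / (r − g) = 77,660 × [1 − ((1+0.0096)/(1+r))^3] / (r − 0.0096) = €220,891.14.

€220,891.14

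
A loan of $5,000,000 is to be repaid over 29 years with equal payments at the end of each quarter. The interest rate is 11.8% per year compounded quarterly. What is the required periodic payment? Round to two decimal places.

$152,739.56

Level ordinary annuity; solve PV = PMT × [(1 − (1+r)^−n)/r] for PMT.
Periodic rate r = 0.118/4 per quarter; n is counted in quarters.
With n = 116: PMT = 5,000,000 / ([(1 − (1+r)^−n)/r]) = $152,739.56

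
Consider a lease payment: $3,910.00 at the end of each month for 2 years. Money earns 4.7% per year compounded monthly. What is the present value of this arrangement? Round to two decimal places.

$89,397.67

This is an ordinary annuity: 24 payments of $3,910.00 at the end of each month.
Periodic rate r = 0.047/12 per month; n is counted in months.
PV = PMT × [(1 − (1+r)^−n)/r] = 3,910 × [1 − (1+r)^−24] / r = $89,397.67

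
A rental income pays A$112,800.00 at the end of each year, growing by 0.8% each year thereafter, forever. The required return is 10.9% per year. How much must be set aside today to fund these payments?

Periodic rate r = 0.109 per year.
Growing perpetuity (Gordon): PV = PMT₁ / (r − g) = 112,800 / (r − 0.008) = A$1,116,831.68.

A$1,116,831.68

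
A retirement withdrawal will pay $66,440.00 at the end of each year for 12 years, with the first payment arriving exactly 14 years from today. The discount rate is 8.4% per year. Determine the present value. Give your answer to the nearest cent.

$171,887.41

Ordinary annuity of 12 payments, first payment at period 14.
Periodic rate r = 0.084 per year.
The ordinary-annuity PV formula values the stream one period before the first payment (period 13); discount that back 13 periods:
PV₀ = 66,440 × [1 − (1+r)^−12] / r × (1+r)^−13 = $171,887.41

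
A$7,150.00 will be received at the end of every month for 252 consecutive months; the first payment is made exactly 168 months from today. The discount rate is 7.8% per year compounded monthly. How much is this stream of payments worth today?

Ordinary annuity of 252 payments, first payment at period 168.
Periodic rate r = 0.078/12 per month; n is counted in months.
The ordinary-annuity PV formula values the stream one period before the first payment (period 167); discount that back 167 periods:
PV₀ = 7,150 × [1 − (1+r)^−252] / r × (1+r)^−167 = A$299,965.17

A$299,965.17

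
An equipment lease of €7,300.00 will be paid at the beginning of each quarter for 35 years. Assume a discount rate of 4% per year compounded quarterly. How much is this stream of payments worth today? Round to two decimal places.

€554,215.36

This is an annuity due: 140 payments of €7,300.00 at the beginning of each quarter.
Periodic rate r = 0.04/4 per quarter; n is counted in quarters.
PV = PMT × [(1 − (1+r)^−n)/r] × (1+r) = 7,300 × [1 − (1+r)^−140] / r × (1+r) = €554,215.36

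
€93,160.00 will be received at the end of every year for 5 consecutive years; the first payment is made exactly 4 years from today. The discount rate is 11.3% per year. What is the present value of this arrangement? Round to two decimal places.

€247,852.85

Ordinary annuity of 5 payments, first payment at period 4.
Periodic rate r = 0.113 per year.
The ordinary-annuity PV formula values the stream one period before the first payment (period 3); discount that back 3 periods:
PV₀ = 93,160 × [1 − (1+r)^−5] / r × (1+r)^−3 = €247,852.85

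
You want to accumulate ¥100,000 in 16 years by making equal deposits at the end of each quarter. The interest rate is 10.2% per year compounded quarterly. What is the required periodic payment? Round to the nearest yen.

Level ordinary annuity; solve FV = PMT × [((1+r)^n − 1)/r] for PMT.
Periodic rate r = 0.102/4 per quarter; n is counted in quarters.
With n = 64: PMT = 100,000 / ([((1+r)^n − 1)/r]) = ¥636

¥636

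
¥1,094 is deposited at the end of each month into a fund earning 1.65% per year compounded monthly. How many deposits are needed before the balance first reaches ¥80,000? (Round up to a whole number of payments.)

70 payments

Periodic rate r = 0.0165/12 per month; n is counted in months.
Ordinary annuity FV: 80,000 = 1,094 × [((1+r)^n − 1)/r].
(1+r)^n = 1 + 80,000 × r / 1,094, so n = ln(1 + 80,000·r/1,094) / ln(1+r) = 69.73.
Round up to a whole number of payments: n = 70.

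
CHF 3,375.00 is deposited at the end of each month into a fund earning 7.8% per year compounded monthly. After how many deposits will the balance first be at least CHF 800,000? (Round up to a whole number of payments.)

Periodic rate r = 0.078/12 per month; n is counted in months.
Ordinary annuity FV: 800,000 = 3,375 × [((1+r)^n − 1)/r].
(1+r)^n = 1 + 800,000 × r / 3,375, so n = ln(1 + 800,000·r/3,375) / ln(1+r) = 143.92.
Round up to a whole number of payments: n = 144.

144 payments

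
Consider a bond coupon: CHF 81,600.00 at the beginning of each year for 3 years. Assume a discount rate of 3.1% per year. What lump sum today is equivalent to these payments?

This is an annuity due: 3 payments of CHF 81,600.00 at the beginning of each year.
Periodic rate r = 0.031 per year.
PV = PMT × [(1 − (1+r)^−n)/r] × (1+r) = 81,600 × [1 − (1+r)^−3] / r × (1+r) = CHF 237,513.15

CHF 237,513.15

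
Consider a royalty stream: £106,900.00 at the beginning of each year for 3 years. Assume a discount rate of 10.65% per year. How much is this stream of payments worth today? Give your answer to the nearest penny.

This is an annuity due: 3 payments of £106,900.00 at the beginning of each year.
Periodic rate r = 0.1065 per year.
PV = PMT × [(1 − (1+r)^−n)/r] × (1+r) = 106,900 × [1 − (1+r)^−3] / r × (1+r) = £290,823.12

£290,823.12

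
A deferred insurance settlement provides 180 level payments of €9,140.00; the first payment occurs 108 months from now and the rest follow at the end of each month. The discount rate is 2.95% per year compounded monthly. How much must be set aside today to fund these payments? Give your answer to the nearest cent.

Ordinary annuity of 180 payments, first payment at period 108.
Periodic rate r = 0.0295/12 per month; n is counted in months.
The ordinary-annuity PV formula values the stream one period before the first payment (period 107); discount that back 107 periods:
PV₀ = 9,140 × [1 − (1+r)^−180] / r × (1+r)^−107 = €1,021,285.43

€1,021,285.43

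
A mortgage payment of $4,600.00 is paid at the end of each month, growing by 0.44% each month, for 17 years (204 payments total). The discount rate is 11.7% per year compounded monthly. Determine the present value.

Periodic rate r = 0.117/12 per month; n is counted in months.
Growing ordinary annuity: PV = PMT₁ × [1 − ((1+g)/(1+r))^n] / (r − g) = 4,600 × [1 − ((1+0.0044)/(1+r))^204] / (r − 0.0044) = $568,912.99.

$568,912.99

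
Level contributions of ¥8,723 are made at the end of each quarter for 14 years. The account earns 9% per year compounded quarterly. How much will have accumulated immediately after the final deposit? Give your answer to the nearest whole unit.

¥960,122

This is an ordinary annuity: 56 deposits of ¥8,723 at the end of each quarter.
Periodic rate r = 0.09/4 per quarter; n is counted in quarters.
FV = PMT × [((1+r)^n − 1)/r] = 8,723 × [(1+r)^56 − 1] / r = ¥960,122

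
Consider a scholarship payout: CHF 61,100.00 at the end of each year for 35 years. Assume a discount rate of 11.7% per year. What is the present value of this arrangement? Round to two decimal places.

This is an ordinary annuity: 35 payments of CHF 61,100.00 at the end of each year.
Periodic rate r = 0.117 per year.
PV = PMT × [(1 − (1+r)^−n)/r] = 61,100 × [1 − (1+r)^−35] / r = CHF 511,358.11

CHF 511,358.11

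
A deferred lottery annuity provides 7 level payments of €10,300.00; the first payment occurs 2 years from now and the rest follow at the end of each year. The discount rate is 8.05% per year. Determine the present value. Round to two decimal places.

€49,545.61

Ordinary annuity of 7 payments, first payment at period 2.
Periodic rate r = 0.0805 per year.
The ordinary-annuity PV formula values the stream one period before the first payment (period 1); discount that back 1 periods:
PV₀ = 10,300 × [1 − (1+r)^−7] / r × (1+r)^−1 = €49,545.61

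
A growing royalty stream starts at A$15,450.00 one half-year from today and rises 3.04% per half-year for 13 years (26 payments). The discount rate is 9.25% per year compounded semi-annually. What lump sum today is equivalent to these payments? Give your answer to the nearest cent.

A$319,329.25

Periodic rate r = 0.0925/2 per half-year; n is counted in half-years.
Growing ordinary annuity: PV = PMT₁ × [1 − ((1+g)/(1+r))^n] / (r − g) = 15,450 × [1 − ((1+0.0304)/(1+r))^26] / (r − 0.0304) = A$319,329.25.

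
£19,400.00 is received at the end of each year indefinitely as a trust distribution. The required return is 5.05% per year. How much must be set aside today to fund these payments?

£384,158.42

Periodic rate r = 0.0505 per year.
Level perpetuity: PV = PMT / r = 19,400 / (0.0505) = £384,158.42.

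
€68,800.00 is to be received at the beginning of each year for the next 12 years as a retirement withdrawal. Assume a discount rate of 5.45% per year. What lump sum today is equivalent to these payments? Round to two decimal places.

€627,012.09

This is an annuity due: 12 payments of €68,800.00 at the beginning of each year.
Periodic rate r = 0.0545 per year.
PV = PMT × [(1 − (1+r)^−n)/r] × (1+r) = 68,800 × [1 − (1+r)^−12] / r × (1+r) = €627,012.09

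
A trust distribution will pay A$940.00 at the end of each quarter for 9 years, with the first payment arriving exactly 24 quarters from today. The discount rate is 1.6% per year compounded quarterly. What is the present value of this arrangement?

A$28,698.20

Ordinary annuity of 36 payments, first payment at period 24.
Periodic rate r = 0.016/4 per quarter; n is counted in quarters.
The ordinary-annuity PV formula values the stream one period before the first payment (period 23); discount that back 23 periods:
PV₀ = 940 × [1 − (1+r)^−36] / r × (1+r)^−23 = A$28,698.20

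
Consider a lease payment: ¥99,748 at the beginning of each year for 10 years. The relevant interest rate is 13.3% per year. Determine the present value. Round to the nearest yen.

This is an annuity due: 10 payments of ¥99,748 at the beginning of each year.
Periodic rate r = 0.133 per year.
PV = PMT × [(1 − (1+r)^−n)/r] × (1+r) = 99,748 × [1 − (1+r)^−10] / r × (1+r) = ¥605,961

¥605,961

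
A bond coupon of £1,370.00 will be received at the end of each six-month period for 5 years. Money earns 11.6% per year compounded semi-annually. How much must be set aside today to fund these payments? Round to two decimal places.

This is an ordinary annuity: 10 payments of £1,370.00 at the end of each six-month period.
Periodic rate r = 0.116/2 per half-year; n is counted in half-years.
PV = PMT × [(1 − (1+r)^−n)/r] = 1,370 × [1 − (1+r)^−10] / r = £10,179.56

£10,179.56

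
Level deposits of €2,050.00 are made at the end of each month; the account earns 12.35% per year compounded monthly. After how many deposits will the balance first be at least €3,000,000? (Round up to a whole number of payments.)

272 payments

Periodic rate r = 0.1235/12 per month; n is counted in months.
Ordinary annuity FV: 3,000,000 = 2,050 × [((1+r)^n − 1)/r].
(1+r)^n = 1 + 3,000,000 × r / 2,050, so n = ln(1 + 3,000,000·r/2,050) / ln(1+r) = 271.16.
Round up to a whole number of payments: n = 272.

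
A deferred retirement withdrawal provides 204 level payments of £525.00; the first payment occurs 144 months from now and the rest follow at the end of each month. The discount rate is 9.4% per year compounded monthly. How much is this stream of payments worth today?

£17,489.47

Ordinary annuity of 204 payments, first payment at period 144.
Periodic rate r = 0.094/12 per month; n is counted in months.
The ordinary-annuity PV formula values the stream one period before the first payment (period 143); discount that back 143 periods:
PV₀ = 525 × [1 − (1+r)^−204] / r × (1+r)^−143 = £17,489.47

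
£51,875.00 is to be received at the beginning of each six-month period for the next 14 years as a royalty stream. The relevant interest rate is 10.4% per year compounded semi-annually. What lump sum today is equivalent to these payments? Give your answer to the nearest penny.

£795,648.84

This is an annuity due: 28 payments of £51,875.00 at the beginning of each six-month period.
Periodic rate r = 0.104/2 per half-year; n is counted in half-years.
PV = PMT × [(1 − (1+r)^−n)/r] × (1+r) = 51,875 × [1 − (1+r)^−28] / r × (1+r) = £795,648.84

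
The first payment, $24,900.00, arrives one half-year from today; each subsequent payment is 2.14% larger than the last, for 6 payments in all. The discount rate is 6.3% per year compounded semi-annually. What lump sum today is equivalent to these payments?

$141,338.10

Periodic rate r = 0.063/2 per half-year; n is counted in half-years.
Growing ordinary annuity: PV = PMT₁ × [1 − ((1+g)/(1+r))^n] / (r − g) = 24,900 × [1 − ((1+0.0214)/(1+r))^6] / (r − 0.0214) = $141,338.10.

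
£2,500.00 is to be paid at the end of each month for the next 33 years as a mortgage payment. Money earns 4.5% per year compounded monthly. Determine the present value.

£515,245.13

This is an ordinary annuity: 396 payments of £2,500.00 at the end of each month.
Periodic rate r = 0.045/12 per month; n is counted in months.
PV = PMT × [(1 − (1+r)^−n)/r] = 2,500 × [1 − (1+r)^−396] / r = £515,245.13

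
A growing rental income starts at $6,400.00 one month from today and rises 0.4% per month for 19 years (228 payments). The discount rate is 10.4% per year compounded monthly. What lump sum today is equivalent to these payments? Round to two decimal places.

$895,007.25

Periodic rate r = 0.104/12 per month; n is counted in months.
Growing ordinary annuity: PV = PMT₁ × [1 − ((1+g)/(1+r))^n] / (r − g) = 6,400 × [1 − ((1+0.004)/(1+r))^228] / (r − 0.004) = $895,007.25.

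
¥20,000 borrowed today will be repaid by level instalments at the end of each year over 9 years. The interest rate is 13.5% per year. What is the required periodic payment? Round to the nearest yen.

Level ordinary annuity; solve PV = PMT × [(1 − (1+r)^−n)/r] for PMT.
Periodic rate r = 0.135 per year.
With n = 9: PMT = 20,000 / ([(1 − (1+r)^−n)/r]) = ¥3,970

¥3,970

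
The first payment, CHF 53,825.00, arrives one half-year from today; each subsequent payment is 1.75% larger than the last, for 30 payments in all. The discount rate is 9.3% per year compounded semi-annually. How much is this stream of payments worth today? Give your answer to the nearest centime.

Periodic rate r = 0.093/2 per half-year; n is counted in half-years.
Growing ordinary annuity: PV = PMT₁ × [1 − ((1+g)/(1+r))^n] / (r − g) = 53,825 × [1 − ((1+0.0175)/(1+r))^30] / (r − 0.0175) = CHF 1,057,227.97.

CHF 1,057,227.97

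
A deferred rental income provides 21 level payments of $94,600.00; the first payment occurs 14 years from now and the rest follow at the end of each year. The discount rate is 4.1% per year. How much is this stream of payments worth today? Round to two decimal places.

Ordinary annuity of 21 payments, first payment at period 14.
Periodic rate r = 0.041 per year.
The ordinary-annuity PV formula values the stream one period before the first payment (period 13); discount that back 13 periods:
PV₀ = 94,600 × [1 − (1+r)^−21] / r × (1+r)^−13 = $779,960.64

$779,960.64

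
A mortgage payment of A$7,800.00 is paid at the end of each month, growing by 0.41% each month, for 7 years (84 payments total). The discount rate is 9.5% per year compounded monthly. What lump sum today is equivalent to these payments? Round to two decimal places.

Periodic rate r = 0.095/12 per month; n is counted in months.
Growing ordinary annuity: PV = PMT₁ × [1 − ((1+g)/(1+r))^n] / (r − g) = 7,800 × [1 − ((1+0.0041)/(1+r))^84] / (r − 0.0041) = A$557,708.64.

A$557,708.64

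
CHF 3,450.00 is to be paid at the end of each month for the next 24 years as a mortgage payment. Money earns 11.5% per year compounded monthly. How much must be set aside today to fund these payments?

This is an ordinary annuity: 288 payments of CHF 3,450.00 at the end of each month.
Periodic rate r = 0.115/12 per month; n is counted in months.
PV = PMT × [(1 − (1+r)^−n)/r] = 3,450 × [1 − (1+r)^−288] / r = CHF 336,913.57

CHF 336,913.57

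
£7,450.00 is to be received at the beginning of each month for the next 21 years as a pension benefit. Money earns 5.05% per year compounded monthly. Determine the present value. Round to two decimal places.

This is an annuity due: 252 payments of £7,450.00 at the beginning of each month.
Periodic rate r = 0.0505/12 per month; n is counted in months.
PV = PMT × [(1 − (1+r)^−n)/r] × (1+r) = 7,450 × [1 − (1+r)^−252] / r × (1+r) = £1,160,772.74

£1,160,772.74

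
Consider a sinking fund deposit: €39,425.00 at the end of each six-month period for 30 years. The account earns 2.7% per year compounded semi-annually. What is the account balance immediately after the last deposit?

This is an ordinary annuity: 60 deposits of €39,425.00 at the end of each six-month period.
Periodic rate r = 0.027/2 per half-year; n is counted in half-years.
FV = PMT × [((1+r)^n − 1)/r] = 39,425 × [(1+r)^60 − 1] / r = €3,608,876.89

€3,608,876.89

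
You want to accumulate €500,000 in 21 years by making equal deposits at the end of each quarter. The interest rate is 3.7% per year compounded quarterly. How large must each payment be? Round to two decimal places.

Level ordinary annuity; solve FV = PMT × [((1+r)^n − 1)/r] for PMT.
Periodic rate r = 0.037/4 per quarter; n is counted in quarters.
With n = 84: PMT = 500,000 / ([((1+r)^n − 1)/r]) = €3,962.53

€3,962.53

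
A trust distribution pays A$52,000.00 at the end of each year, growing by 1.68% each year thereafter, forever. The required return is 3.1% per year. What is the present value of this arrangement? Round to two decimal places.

A$3,661,971.83

Periodic rate r = 0.031 per year.
Growing perpetuity (Gordon): PV = PMT₁ / (r − g) = 52,000 / (r − 0.0168) = A$3,661,971.83.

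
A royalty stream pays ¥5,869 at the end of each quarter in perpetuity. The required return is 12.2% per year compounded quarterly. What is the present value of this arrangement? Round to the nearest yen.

Periodic rate r = 0.122/4 per quarter.
Level perpetuity: PV = PMT / r = 5,869 / (0.122/4) = ¥192,426.

¥192,426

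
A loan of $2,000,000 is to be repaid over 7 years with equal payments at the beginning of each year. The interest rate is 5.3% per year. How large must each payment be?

$331,820.41

Level annuity due; solve PV = PMT × [(1 − (1+r)^−n)/r] × (1+r) for PMT.
Periodic rate r = 0.053 per year.
With n = 7: PMT = 2,000,000 / ([(1 − (1+r)^−n)/r] × (1+r)) = $331,820.41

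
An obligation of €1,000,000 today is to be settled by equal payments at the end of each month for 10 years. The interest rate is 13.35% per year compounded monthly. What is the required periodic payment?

€15,138.22

Level ordinary annuity; solve PV = PMT × [(1 − (1+r)^−n)/r] for PMT.
Periodic rate r = 0.1335/12 per month; n is counted in months.
With n = 120: PMT = 1,000,000 / ([(1 − (1+r)^−n)/r]) = €15,138.22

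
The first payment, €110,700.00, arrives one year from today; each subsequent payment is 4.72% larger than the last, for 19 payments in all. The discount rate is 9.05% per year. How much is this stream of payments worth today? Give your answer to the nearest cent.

Periodic rate r = 0.0905 per year.
Growing ordinary annuity: PV = PMT₁ × [1 − ((1+g)/(1+r))^n] / (r − g) = 110,700 × [1 − ((1+0.0472)/(1+r))^19] / (r − 0.0472) = €1,372,627.43.

€1,372,627.43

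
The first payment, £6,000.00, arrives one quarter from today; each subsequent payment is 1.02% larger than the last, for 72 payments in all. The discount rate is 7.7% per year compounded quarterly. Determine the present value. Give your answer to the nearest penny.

£314,147.63

Periodic rate r = 0.077/4 per quarter; n is counted in quarters.
Growing ordinary annuity: PV = PMT₁ × [1 − ((1+g)/(1+r))^n] / (r − g) = 6,000 × [1 − ((1+0.0102)/(1+r))^72] / (r − 0.0102) = £314,147.63.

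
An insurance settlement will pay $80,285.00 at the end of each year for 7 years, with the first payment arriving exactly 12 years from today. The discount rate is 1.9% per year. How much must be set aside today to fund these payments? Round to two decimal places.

Ordinary annuity of 7 payments, first payment at period 12.
Periodic rate r = 0.019 per year.
The ordinary-annuity PV formula values the stream one period before the first payment (period 11); discount that back 11 periods:
PV₀ = 80,285 × [1 − (1+r)^−7] / r × (1+r)^−11 = $424,060.04

$424,060.04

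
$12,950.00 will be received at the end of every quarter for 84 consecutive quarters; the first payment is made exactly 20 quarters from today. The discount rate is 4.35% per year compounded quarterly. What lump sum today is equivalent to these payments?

Ordinary annuity of 84 payments, first payment at period 20.
Periodic rate r = 0.0435/4 per quarter; n is counted in quarters.
The ordinary-annuity PV formula values the stream one period before the first payment (period 19); discount that back 19 periods:
PV₀ = 12,950 × [1 − (1+r)^−84] / r × (1+r)^−19 = $578,748.42

$578,748.42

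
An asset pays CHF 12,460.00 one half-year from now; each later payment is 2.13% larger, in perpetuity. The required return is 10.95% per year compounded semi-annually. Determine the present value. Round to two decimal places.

Periodic rate r = 0.1095/2 per half-year.
Growing perpetuity (Gordon): PV = PMT₁ / (r − g) = 12,460 / (r − 0.0213) = CHF 372,496.26.

CHF 372,496.26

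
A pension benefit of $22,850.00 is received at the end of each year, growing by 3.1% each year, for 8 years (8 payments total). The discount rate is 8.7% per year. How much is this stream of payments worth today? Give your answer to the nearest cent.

$140,777.45

Periodic rate r = 0.087 per year.
Growing ordinary annuity: PV = PMT₁ × [1 − ((1+g)/(1+r))^n] / (r − g) = 22,850 × [1 − ((1+0.031)/(1+r))^8] / (r − 0.031) = $140,777.45.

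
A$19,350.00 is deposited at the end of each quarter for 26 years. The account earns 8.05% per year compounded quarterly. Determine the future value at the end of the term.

A$6,675,068.65

This is an ordinary annuity: 104 deposits of A$19,350.00 at the end of each quarter.
Periodic rate r = 0.0805/4 per quarter; n is counted in quarters.
FV = PMT × [((1+r)^n − 1)/r] = 19,350 × [(1+r)^104 − 1] / r = A$6,675,068.65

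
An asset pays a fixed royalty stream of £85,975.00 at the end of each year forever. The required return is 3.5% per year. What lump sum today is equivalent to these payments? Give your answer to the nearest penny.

£2,456,428.57

Periodic rate r = 0.035 per year.
Level perpetuity: PV = PMT / r = 85,975 / (0.035) = £2,456,428.57.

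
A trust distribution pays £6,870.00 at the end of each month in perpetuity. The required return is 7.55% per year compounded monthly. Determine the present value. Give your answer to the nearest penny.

£1,091,920.53

Periodic rate r = 0.0755/12 per month.
Level perpetuity: PV = PMT / r = 6,870 / (0.0755/12) = £1,091,920.53.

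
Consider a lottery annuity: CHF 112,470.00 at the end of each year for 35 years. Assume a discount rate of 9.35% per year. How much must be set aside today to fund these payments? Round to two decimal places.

This is an ordinary annuity: 35 payments of CHF 112,470.00 at the end of each year.
Periodic rate r = 0.0935 per year.
PV = PMT × [(1 − (1+r)^−n)/r] = 112,470 × [1 − (1+r)^−35] / r = CHF 1,150,217.19

CHF 1,150,217.19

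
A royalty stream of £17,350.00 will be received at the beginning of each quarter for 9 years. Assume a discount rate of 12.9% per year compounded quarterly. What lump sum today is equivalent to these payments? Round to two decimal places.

£378,201.87

This is an annuity due: 36 payments of £17,350.00 at the beginning of each quarter.
Periodic rate r = 0.129/4 per quarter; n is counted in quarters.
PV = PMT × [(1 − (1+r)^−n)/r] × (1+r) = 17,350 × [1 − (1+r)^−36] / r × (1+r) = £378,201.87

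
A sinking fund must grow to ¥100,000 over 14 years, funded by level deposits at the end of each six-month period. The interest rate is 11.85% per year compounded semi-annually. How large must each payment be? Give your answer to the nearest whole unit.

Level ordinary annuity; solve FV = PMT × [((1+r)^n − 1)/r] for PMT.
Periodic rate r = 0.1185/2 per half-year; n is counted in half-years.
With n = 28: PMT = 100,000 / ([((1+r)^n − 1)/r]) = ¥1,477

¥1,477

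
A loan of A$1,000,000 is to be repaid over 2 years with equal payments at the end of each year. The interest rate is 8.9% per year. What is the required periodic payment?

Level ordinary annuity; solve PV = PMT × [(1 − (1+r)^−n)/r] for PMT.
Periodic rate r = 0.089 per year.
With n = 2: PMT = 1,000,000 / ([(1 − (1+r)^−n)/r]) = A$567,697.94

A$567,697.94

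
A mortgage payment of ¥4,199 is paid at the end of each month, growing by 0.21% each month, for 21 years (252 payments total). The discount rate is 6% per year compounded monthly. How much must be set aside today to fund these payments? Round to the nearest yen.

¥748,914

Periodic rate r = 0.06/12 per month; n is counted in months.
Growing ordinary annuity: PV = PMT₁ × [1 − ((1+g)/(1+r))^n] / (r − g) = 4,199 × [1 − ((1+0.0021)/(1+r))^252] / (r − 0.0021) = ¥748,914.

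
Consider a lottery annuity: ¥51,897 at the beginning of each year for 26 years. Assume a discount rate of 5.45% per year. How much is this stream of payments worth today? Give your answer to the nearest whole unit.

¥751,450

This is an annuity due: 26 payments of ¥51,897 at the beginning of each year.
Periodic rate r = 0.0545 per year.
PV = PMT × [(1 − (1+r)^−n)/r] × (1+r) = 51,897 × [1 − (1+r)^−26] / r × (1+r) = ¥751,450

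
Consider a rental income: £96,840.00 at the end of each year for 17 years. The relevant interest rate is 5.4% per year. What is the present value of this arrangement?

This is an ordinary annuity: 17 payments of £96,840.00 at the end of each year.
Periodic rate r = 0.054 per year.
PV = PMT × [(1 − (1+r)^−n)/r] = 96,840 × [1 − (1+r)^−17] / r = £1,059,883.13

£1,059,883.13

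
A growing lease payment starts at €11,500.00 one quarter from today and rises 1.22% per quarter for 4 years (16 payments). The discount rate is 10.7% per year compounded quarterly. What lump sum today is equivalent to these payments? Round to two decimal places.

Periodic rate r = 0.107/4 per quarter; n is counted in quarters.
Growing ordinary annuity: PV = PMT₁ × [1 − ((1+g)/(1+r))^n] / (r − g) = 11,500 × [1 − ((1+0.0122)/(1+r))^16] / (r − 0.0122) = €161,363.31.

€161,363.31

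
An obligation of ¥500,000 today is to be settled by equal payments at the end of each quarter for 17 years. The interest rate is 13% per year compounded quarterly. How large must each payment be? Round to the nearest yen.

¥18,333

Level ordinary annuity; solve PV = PMT × [(1 − (1+r)^−n)/r] for PMT.
Periodic rate r = 0.13/4 per quarter; n is counted in quarters.
With n = 68: PMT = 500,000 / ([(1 − (1+r)^−n)/r]) = ¥18,333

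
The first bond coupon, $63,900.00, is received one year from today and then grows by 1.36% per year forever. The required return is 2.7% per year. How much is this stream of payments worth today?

$4,768,656.72

Periodic rate r = 0.027 per year.
Growing perpetuity (Gordon): PV = PMT₁ / (r − g) = 63,900 / (r − 0.0136) = $4,768,656.72.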